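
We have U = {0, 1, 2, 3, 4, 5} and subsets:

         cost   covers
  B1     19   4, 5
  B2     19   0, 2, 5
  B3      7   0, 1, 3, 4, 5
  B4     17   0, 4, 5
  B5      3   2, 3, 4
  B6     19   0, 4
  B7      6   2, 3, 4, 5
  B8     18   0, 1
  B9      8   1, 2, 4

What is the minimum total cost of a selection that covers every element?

B3, B5 cover every element at cost 7 + 3 = 10.
Any cover uses at least 2 sets; among all covering selections none totals below 10.

10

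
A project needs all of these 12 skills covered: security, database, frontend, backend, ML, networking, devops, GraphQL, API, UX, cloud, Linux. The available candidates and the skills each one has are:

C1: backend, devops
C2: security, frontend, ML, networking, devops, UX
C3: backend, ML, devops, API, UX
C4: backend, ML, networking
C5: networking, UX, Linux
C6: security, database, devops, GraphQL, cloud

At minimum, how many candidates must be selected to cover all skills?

4

C2, C3, C5, C6 together cover {security, database, frontend, backend, ML, networking, devops, GraphQL, API, UX, cloud, Linux} — every skill.
No 3 of the 6 candidates cover everything (all 20 triples fall short), so 4 is minimum.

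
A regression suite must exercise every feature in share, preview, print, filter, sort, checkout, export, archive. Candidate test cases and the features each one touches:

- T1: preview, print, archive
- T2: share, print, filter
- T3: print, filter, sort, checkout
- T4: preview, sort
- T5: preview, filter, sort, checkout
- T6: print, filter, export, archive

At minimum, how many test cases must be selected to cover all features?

T2, T5, T6 together cover {share, preview, print, filter, sort, checkout, export, archive} — every feature.
No 2 of the 6 test cases cover everything (all 15 pairs fall short), so 3 is minimum.
Greedy (largest uncovered first) would take T3, T1, T2, T6 — 4 test cases — but 3 suffice.

3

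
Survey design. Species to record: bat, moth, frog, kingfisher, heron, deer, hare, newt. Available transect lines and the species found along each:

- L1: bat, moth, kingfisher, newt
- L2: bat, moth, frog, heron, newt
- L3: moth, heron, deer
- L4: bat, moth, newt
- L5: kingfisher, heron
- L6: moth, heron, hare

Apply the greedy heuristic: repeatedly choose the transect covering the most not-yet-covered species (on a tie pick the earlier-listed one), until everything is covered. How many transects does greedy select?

Pick 1: L2 covers 5 new species (bat, moth, frog, heron, newt).
Pick 2: L1 covers 1 new species (kingfisher).
Pick 3: L3 covers 1 new species (deer).
Pick 4: L6 covers 1 new species (hare).
Greedy uses 4 transects.

4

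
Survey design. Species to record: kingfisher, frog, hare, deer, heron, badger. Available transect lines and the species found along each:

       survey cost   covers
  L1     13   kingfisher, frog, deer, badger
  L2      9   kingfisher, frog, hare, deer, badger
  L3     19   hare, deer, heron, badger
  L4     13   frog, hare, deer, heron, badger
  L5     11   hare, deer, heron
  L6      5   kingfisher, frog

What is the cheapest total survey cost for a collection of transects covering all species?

18

L4, L6 cover every species at survey cost 13 + 5 = 18.
Any cover uses at least 2 transects; among all covering selections none totals below 18.
Greedy by coverage-per-survey cost would pick L2, L5 for 20 — worse than the optimum 18.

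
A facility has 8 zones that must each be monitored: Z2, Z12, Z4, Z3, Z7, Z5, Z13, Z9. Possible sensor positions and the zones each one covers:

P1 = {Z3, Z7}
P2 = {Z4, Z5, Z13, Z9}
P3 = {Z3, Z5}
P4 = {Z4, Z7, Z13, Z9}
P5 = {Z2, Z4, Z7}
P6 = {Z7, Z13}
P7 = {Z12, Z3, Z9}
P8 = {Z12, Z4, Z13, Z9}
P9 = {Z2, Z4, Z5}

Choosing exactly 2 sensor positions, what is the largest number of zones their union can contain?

6

Choosing P1, P2 covers {Z4, Z3, Z7, Z5, Z13, Z9} — 6 zones.
No choice of 2 sensor positions does better; here Z2, Z12 are left uncovered.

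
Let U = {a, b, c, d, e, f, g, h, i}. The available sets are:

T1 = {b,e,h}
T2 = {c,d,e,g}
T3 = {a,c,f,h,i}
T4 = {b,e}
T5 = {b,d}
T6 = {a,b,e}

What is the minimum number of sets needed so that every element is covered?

3

T1, T2, T3 together cover {a, b, c, d, e, f, g, h, i} — every element.
No 2 of the 6 sets cover everything (all 15 pairs fall short), so 3 is minimum.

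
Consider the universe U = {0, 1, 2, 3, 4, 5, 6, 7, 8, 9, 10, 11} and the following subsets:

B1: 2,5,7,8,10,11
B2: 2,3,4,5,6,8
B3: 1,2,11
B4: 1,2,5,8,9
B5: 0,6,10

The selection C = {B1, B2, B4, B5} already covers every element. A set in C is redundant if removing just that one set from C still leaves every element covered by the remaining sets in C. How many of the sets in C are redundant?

0

Drop B1: 7, 11 uncovered — not redundant.
Drop B2: 3, 4 uncovered — not redundant.
Drop B4: 1, 9 uncovered — not redundant.
Drop B5: 0 uncovered — not redundant.
None of the sets in C is redundant.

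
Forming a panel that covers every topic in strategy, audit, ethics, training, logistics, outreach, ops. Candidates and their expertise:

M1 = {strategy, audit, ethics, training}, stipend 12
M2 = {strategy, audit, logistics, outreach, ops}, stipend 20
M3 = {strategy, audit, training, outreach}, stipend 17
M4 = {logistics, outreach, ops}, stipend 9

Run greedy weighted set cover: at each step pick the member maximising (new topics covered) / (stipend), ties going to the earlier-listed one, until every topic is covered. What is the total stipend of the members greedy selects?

Pick 1: M1 adds 4 new (strategy, audit, ethics, training) at stipend 12 (ratio 4/12).
Pick 2: M4 adds 3 new (logistics, outreach, ops) at stipend 9 (ratio 3/9).
Greedy total stipend: 12 + 9 = 21.

21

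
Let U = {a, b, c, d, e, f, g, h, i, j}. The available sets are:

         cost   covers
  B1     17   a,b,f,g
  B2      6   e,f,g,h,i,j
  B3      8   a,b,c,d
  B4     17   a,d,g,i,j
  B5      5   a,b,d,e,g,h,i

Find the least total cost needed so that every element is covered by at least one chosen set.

B2, B3 cover every element at cost 6 + 8 = 14.
Any cover uses at least 2 sets; among all covering selections none totals below 14.
Greedy by coverage-per-cost would pick B5, B2, B3 for 19 — worse than the optimum 14.

14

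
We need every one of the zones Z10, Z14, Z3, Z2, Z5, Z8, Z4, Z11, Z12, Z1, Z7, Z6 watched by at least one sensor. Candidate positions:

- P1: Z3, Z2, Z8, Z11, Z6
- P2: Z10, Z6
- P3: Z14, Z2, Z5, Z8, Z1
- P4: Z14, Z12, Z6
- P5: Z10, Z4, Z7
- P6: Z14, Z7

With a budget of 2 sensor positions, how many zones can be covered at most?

Choosing P1, P3 covers {Z14, Z3, Z2, Z5, Z8, Z11, Z1, Z6} — 8 zones.
No choice of 2 sensor positions does better; here Z10, Z4, Z12, Z7 are left uncovered.

8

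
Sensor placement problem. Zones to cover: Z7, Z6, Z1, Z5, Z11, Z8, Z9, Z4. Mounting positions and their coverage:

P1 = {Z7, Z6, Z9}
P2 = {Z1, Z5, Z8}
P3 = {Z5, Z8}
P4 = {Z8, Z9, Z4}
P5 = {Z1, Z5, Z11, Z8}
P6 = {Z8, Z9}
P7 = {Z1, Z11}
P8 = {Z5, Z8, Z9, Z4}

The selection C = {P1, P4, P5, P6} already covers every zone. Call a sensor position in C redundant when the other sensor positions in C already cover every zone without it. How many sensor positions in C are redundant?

1

Drop P1: Z7, Z6 uncovered — not redundant.
Drop P4: Z4 uncovered — not redundant.
Drop P5: Z1, Z5, Z11 uncovered — not redundant.
Drop P6: the rest still cover every zone — redundant.
1 redundant: P6.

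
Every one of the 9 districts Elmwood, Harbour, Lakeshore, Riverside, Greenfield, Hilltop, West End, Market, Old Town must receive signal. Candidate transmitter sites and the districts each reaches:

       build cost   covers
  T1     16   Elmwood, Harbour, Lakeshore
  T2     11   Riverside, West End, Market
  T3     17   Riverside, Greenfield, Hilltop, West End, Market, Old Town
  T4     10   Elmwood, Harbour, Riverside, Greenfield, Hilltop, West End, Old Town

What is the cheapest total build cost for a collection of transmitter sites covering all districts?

33

T1, T3 cover every district at build cost 16 + 17 = 33.
Any cover uses at least 2 transmitter sites; among all covering selections none totals below 33.
Greedy by coverage-per-build cost would pick T4, T2, T1 for 37 — worse than the optimum 33.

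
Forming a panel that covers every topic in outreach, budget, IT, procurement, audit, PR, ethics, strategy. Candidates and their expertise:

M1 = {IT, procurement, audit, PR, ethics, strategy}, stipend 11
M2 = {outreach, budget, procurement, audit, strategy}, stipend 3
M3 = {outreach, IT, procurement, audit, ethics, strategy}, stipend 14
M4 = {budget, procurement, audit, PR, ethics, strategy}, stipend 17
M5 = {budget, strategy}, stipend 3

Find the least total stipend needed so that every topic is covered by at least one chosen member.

14

M1, M2 cover every topic at stipend 11 + 3 = 14.
Any cover uses at least 2 members; among all covering selections none totals below 14.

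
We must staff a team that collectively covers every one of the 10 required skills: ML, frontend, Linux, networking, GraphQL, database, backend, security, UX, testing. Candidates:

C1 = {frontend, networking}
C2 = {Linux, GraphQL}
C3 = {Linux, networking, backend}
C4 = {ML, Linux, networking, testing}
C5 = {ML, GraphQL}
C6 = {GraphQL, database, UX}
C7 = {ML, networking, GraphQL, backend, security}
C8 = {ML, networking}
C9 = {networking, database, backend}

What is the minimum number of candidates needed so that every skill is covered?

C1, C4, C6, C7 together cover {ML, frontend, Linux, networking, GraphQL, database, backend, security, UX, testing} — every skill.
No 3 of the 9 candidates cover everything (all 84 triples fall short), so 4 is minimum.

4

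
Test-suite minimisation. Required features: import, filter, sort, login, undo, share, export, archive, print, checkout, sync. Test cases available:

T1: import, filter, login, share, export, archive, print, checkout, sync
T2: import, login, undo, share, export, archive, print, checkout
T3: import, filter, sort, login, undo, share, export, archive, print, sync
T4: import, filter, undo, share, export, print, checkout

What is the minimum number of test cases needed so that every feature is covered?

2

T1, T3 together cover {import, filter, sort, login, undo, share, export, archive, print, checkout, sync} — every feature.
No single test case contains all 11 features, so 2 is optimal.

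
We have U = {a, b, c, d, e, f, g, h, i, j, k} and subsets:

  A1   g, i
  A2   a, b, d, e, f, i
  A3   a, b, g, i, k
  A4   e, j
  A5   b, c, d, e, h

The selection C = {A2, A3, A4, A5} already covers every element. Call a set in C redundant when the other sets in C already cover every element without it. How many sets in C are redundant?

Drop A2: f uncovered — not redundant.
Drop A3: g, k uncovered — not redundant.
Drop A4: j uncovered — not redundant.
Drop A5: c, h uncovered — not redundant.
None of the sets in C is redundant.

0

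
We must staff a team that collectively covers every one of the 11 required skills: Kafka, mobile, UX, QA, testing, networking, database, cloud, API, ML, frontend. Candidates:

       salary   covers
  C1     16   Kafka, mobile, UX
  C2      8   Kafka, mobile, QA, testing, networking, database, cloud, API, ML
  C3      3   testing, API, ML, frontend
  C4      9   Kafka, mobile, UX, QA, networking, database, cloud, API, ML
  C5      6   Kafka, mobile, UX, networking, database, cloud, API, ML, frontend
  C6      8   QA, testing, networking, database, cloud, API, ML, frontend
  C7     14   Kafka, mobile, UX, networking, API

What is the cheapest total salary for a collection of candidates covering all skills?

12

C3, C4 cover every skill at salary 3 + 9 = 12.
Any cover uses at least 2 candidates; among all covering selections none totals below 12.
Greedy by coverage-per-salary would pick C5, C3, C2 for 17 — worse than the optimum 12.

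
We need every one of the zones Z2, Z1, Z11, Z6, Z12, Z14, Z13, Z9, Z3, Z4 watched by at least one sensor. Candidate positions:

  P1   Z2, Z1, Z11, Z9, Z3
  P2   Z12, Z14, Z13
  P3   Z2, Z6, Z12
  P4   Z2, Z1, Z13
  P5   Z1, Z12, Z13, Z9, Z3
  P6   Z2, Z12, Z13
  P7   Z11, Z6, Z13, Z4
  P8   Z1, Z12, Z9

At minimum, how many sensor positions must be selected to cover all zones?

3

P1, P2, P7 together cover {Z2, Z1, Z11, Z6, Z12, Z14, Z13, Z9, Z3, Z4} — every zone.
No 2 of the 8 sensor positions cover everything (all 28 pairs fall short), so 3 is minimum.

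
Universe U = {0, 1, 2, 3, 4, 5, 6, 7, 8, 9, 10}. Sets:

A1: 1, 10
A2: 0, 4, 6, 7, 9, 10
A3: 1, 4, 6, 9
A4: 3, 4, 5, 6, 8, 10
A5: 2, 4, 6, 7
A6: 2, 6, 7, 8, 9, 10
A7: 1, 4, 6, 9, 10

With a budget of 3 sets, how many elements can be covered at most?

10

Choosing A1, A2, A4 covers {0, 1, 3, 4, 5, 6, 7, 8, 9, 10} — 10 elements.
No choice of 3 sets does better; here 2 is left uncovered.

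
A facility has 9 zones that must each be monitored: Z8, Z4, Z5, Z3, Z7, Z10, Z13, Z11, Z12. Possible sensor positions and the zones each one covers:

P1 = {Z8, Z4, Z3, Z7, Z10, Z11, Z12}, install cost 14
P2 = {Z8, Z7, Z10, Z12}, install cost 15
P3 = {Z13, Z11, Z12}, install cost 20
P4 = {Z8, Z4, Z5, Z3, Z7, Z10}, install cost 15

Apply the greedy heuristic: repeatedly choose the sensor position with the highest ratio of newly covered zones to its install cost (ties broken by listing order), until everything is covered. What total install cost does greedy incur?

Pick 1: P1 adds 7 new (Z8, Z4, Z3, Z7, Z10, Z11, Z12) at install cost 14 (ratio 7/14).
Pick 2: P4 adds 1 new (Z5) at install cost 15 (ratio 1/15).
Pick 3: P3 adds 1 new (Z13) at install cost 20 (ratio 1/20).
Greedy total install cost: 14 + 15 + 20 = 49. (The true optimum is 35, so greedy overshoots here.)

49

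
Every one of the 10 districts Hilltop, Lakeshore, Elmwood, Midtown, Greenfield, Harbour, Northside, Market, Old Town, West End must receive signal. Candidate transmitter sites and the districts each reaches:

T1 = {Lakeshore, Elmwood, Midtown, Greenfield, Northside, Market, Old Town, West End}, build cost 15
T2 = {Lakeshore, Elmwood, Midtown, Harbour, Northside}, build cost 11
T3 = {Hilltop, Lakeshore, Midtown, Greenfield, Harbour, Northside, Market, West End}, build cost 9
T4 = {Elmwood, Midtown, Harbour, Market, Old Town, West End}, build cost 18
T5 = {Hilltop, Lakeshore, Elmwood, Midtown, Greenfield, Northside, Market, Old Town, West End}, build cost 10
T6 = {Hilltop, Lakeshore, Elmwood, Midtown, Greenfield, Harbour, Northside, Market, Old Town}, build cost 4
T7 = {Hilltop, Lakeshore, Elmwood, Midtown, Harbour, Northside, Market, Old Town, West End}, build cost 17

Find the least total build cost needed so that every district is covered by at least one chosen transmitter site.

13

T3, T6 cover every district at build cost 9 + 4 = 13.
Any cover uses at least 2 transmitter sites; among all covering selections none totals below 13.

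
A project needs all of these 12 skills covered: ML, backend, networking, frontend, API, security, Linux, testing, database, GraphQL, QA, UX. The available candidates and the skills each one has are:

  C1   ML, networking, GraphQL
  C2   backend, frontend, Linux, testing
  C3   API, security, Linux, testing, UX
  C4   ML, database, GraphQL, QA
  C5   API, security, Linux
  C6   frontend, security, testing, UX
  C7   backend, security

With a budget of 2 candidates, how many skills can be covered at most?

Choosing C3, C4 covers {ML, API, security, Linux, testing, database, GraphQL, QA, UX} — 9 skills.
No choice of 2 candidates does better; here backend, networking, frontend are left uncovered.

9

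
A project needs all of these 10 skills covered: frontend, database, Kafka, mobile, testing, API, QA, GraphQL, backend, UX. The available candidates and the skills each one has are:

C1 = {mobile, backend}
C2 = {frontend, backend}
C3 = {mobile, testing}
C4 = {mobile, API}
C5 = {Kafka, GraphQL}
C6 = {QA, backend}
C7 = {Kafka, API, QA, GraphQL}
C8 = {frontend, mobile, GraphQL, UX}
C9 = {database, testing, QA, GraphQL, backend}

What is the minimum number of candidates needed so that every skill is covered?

3

C7, C8, C9 together cover {frontend, database, Kafka, mobile, testing, API, QA, GraphQL, backend, UX} — every skill.
No 2 of the 9 candidates cover everything (all 36 pairs fall short), so 3 is minimum.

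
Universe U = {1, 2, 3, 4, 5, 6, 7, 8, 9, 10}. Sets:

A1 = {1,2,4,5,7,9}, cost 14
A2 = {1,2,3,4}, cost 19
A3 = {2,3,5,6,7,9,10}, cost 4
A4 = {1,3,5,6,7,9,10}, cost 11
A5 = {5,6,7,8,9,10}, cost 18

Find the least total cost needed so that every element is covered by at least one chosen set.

A1, A3, A5 cover every element at cost 14 + 4 + 18 = 36.
Any cover uses at least 2 sets; among all covering selections none totals below 36.

36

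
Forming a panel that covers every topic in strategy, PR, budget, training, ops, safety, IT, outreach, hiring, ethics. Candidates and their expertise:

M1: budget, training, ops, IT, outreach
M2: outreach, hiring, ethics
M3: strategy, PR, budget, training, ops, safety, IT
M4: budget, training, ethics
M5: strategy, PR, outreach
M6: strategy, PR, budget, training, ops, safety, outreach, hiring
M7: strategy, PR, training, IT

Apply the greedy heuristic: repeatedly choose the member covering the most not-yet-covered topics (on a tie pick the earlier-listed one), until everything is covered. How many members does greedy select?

Pick 1: M6 covers 8 new topics (strategy, PR, budget, training, ops, safety, outreach, hiring).
Pick 2: M1 covers 1 new topics (IT).
Pick 3: M2 covers 1 new topics (ethics).
Greedy uses 3 members. (The true minimum is 2.)

3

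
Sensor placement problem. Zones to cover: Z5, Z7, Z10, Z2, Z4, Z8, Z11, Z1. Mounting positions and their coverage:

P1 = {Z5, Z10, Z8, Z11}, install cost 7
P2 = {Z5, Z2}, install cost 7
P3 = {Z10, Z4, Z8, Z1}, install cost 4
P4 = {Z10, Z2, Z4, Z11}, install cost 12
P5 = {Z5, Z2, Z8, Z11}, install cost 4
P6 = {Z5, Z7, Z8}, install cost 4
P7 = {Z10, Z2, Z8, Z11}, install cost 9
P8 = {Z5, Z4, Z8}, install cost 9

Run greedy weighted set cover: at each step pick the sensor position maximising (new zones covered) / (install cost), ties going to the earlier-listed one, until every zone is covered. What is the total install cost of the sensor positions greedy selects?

Pick 1: P3 adds 4 new (Z10, Z4, Z8, Z1) at install cost 4 (ratio 4/4).
Pick 2: P5 adds 3 new (Z5, Z2, Z11) at install cost 4 (ratio 3/4).
Pick 3: P6 adds 1 new (Z7) at install cost 4 (ratio 1/4).
Greedy total install cost: 4 + 4 + 4 = 12.

12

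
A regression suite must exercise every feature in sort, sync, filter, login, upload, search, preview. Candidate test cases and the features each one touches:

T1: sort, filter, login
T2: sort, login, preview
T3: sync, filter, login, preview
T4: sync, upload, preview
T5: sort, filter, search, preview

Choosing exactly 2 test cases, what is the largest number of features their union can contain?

Choosing T1, T4 covers {sort, sync, filter, login, upload, preview} — 6 features.
No choice of 2 test cases does better; here search is left uncovered.

6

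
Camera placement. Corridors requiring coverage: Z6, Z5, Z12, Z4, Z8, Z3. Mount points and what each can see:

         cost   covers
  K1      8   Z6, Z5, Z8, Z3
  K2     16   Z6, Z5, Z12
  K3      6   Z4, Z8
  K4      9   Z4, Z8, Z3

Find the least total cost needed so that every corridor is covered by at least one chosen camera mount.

25

K2, K4 cover every corridor at cost 16 + 9 = 25.
Any cover uses at least 2 camera mounts; among all covering selections none totals below 25.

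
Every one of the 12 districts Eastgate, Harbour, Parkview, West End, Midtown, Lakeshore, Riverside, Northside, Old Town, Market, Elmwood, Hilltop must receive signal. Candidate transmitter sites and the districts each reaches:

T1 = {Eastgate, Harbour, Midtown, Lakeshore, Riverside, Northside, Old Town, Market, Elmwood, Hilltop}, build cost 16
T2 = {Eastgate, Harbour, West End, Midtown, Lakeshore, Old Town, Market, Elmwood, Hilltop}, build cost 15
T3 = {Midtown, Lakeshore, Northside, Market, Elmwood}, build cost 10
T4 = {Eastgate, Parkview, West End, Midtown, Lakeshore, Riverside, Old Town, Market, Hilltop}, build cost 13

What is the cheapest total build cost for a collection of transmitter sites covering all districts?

29

T1, T4 cover every district at build cost 16 + 13 = 29.
Any cover uses at least 2 transmitter sites; among all covering selections none totals below 29.
Greedy by coverage-per-build cost would pick T4, T3, T2 for 38 — worse than the optimum 29.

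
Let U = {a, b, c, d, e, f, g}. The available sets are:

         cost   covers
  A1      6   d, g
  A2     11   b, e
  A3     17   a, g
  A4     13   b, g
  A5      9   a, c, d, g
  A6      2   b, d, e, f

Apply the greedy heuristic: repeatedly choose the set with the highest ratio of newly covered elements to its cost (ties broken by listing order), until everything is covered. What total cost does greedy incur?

11

Pick 1: A6 adds 4 new (b, d, e, f) at cost 2 (ratio 4/2).
Pick 2: A5 adds 3 new (a, c, g) at cost 9 (ratio 3/9).
Greedy total cost: 2 + 9 = 11.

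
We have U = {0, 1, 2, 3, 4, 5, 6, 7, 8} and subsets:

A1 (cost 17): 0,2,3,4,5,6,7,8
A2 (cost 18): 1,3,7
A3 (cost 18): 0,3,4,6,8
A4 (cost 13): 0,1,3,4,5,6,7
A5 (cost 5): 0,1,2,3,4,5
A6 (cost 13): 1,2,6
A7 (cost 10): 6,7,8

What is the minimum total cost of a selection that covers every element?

A5, A7 cover every element at cost 5 + 10 = 15.
Any cover uses at least 2 sets; among all covering selections none totals below 15.

15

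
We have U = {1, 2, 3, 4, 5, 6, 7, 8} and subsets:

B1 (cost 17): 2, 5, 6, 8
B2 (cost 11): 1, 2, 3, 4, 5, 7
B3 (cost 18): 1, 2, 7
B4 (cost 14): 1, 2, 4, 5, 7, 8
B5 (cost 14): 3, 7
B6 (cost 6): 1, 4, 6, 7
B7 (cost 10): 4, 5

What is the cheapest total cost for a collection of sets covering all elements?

B1, B2 cover every element at cost 17 + 11 = 28.
Any cover uses at least 2 sets; among all covering selections none totals below 28.
Greedy by coverage-per-cost would pick B6, B2, B4 for 31 — worse than the optimum 28.

28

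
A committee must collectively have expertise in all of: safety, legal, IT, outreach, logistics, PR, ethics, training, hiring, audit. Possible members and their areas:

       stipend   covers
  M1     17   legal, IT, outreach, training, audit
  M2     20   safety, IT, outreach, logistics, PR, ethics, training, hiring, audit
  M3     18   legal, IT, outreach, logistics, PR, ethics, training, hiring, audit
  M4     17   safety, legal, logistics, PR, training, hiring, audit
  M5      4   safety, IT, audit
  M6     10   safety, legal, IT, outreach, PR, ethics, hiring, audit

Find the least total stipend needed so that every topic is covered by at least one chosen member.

22

M3, M5 cover every topic at stipend 18 + 4 = 22.
Any cover uses at least 2 members; among all covering selections none totals below 22.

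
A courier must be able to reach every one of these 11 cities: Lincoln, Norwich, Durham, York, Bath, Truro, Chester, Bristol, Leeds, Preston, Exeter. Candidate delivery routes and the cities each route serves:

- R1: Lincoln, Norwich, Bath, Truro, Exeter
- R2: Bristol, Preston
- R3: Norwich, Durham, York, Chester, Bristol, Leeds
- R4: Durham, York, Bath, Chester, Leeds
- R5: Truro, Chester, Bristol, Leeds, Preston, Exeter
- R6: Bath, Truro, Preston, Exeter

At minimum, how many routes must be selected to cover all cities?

3

R1, R2, R3 together cover {Lincoln, Norwich, Durham, York, Bath, Truro, Chester, Bristol, Leeds, Preston, Exeter} — every city.
No 2 of the 6 routes cover everything (all 15 pairs fall short), so 3 is minimum.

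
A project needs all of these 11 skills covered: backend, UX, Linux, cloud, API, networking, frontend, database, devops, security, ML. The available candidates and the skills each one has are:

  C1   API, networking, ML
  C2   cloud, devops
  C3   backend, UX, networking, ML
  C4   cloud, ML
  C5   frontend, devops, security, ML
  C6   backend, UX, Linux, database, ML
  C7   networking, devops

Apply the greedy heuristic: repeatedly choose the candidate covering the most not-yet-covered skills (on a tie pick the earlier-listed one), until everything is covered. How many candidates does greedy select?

4

Pick 1: C6 covers 5 new skills (backend, UX, Linux, database, ML).
Pick 2: C5 covers 3 new skills (frontend, devops, security).
Pick 3: C1 covers 2 new skills (API, networking).
Pick 4: C2 covers 1 new skills (cloud).
Greedy uses 4 candidates.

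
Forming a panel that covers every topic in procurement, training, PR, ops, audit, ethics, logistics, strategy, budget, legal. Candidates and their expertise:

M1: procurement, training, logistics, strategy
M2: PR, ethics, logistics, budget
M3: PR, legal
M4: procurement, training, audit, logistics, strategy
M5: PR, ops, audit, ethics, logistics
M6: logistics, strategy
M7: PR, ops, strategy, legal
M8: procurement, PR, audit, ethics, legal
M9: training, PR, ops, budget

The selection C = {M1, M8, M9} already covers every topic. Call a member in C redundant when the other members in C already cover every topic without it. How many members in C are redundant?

Drop M1: logistics, strategy uncovered — not redundant.
Drop M8: audit, ethics, legal uncovered — not redundant.
Drop M9: ops, budget uncovered — not redundant.
None of the members in C is redundant.

0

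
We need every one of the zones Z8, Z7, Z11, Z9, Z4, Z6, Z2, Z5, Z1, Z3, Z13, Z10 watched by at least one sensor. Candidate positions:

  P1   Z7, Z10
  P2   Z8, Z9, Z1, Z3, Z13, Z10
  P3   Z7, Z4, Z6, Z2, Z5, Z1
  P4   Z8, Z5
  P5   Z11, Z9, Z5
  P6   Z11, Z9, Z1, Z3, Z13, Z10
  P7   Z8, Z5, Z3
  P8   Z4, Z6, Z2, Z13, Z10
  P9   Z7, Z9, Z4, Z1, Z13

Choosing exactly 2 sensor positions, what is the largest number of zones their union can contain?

11

Choosing P2, P3 covers {Z8, Z7, Z9, Z4, Z6, Z2, Z5, Z1, Z3, Z13, Z10} — 11 zones.
No choice of 2 sensor positions does better; here Z11 is left uncovered.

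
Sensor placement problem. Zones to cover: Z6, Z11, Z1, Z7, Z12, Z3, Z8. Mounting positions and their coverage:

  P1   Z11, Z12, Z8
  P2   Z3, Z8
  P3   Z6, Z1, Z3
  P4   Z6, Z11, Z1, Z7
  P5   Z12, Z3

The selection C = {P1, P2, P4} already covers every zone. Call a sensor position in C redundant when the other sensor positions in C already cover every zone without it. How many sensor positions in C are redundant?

0

Drop P1: Z12 uncovered — not redundant.
Drop P2: Z3 uncovered — not redundant.
Drop P4: Z6, Z1, Z7 uncovered — not redundant.
None of the sensor positions in C is redundant.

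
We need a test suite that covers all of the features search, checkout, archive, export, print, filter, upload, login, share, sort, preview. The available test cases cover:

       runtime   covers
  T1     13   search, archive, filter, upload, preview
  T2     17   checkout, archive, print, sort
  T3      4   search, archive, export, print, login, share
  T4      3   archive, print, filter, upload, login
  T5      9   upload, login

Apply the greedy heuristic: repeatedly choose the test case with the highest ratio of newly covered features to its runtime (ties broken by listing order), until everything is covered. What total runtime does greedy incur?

37

Pick 1: T4 adds 5 new (archive, print, filter, upload, login) at runtime 3 (ratio 5/3).
Pick 2: T3 adds 3 new (search, export, share) at runtime 4 (ratio 3/4).
Pick 3: T2 adds 2 new (checkout, sort) at runtime 17 (ratio 2/17).
Pick 4: T1 adds 1 new (preview) at runtime 13 (ratio 1/13).
Greedy total runtime: 3 + 4 + 17 + 13 = 37. (The true optimum is 34, so greedy overshoots here.)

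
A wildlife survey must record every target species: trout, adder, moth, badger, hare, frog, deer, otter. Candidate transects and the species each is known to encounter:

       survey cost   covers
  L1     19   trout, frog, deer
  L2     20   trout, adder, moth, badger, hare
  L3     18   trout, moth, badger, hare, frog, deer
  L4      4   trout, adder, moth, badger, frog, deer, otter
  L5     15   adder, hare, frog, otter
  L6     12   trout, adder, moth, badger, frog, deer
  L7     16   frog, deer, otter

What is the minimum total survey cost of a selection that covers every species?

L4, L5 cover every species at survey cost 4 + 15 = 19.
Any cover uses at least 2 transects; among all covering selections none totals below 19.

19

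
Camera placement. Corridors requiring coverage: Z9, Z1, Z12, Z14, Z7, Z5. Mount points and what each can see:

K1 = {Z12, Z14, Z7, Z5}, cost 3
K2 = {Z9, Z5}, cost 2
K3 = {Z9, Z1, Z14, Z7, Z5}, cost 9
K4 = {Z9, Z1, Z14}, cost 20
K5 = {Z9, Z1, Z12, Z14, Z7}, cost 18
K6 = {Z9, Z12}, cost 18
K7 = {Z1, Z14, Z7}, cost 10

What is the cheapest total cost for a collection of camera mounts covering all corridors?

12

K1, K3 cover every corridor at cost 3 + 9 = 12.
Any cover uses at least 2 camera mounts; among all covering selections none totals below 12.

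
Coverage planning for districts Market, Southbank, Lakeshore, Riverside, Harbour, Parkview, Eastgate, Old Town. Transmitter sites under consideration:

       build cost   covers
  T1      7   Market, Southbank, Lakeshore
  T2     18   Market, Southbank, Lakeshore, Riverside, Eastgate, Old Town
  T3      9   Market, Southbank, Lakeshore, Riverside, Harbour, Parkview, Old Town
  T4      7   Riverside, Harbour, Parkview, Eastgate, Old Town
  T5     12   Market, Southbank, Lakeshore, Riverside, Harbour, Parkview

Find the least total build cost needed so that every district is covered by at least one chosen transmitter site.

14

T1, T4 cover every district at build cost 7 + 7 = 14.
Any cover uses at least 2 transmitter sites; among all covering selections none totals below 14.
Greedy by coverage-per-build cost would pick T3, T4 for 16 — worse than the optimum 14.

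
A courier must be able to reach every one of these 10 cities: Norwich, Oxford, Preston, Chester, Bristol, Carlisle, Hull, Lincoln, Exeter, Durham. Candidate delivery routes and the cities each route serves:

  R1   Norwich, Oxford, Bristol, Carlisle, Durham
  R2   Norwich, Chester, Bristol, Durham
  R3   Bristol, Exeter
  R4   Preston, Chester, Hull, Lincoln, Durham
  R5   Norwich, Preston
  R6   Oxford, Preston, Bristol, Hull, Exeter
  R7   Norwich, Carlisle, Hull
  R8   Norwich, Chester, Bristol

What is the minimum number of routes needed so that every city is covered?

3

R1, R3, R4 together cover {Norwich, Oxford, Preston, Chester, Bristol, Carlisle, Hull, Lincoln, Exeter, Durham} — every city.
No 2 of the 8 routes cover everything (all 28 pairs fall short), so 3 is minimum.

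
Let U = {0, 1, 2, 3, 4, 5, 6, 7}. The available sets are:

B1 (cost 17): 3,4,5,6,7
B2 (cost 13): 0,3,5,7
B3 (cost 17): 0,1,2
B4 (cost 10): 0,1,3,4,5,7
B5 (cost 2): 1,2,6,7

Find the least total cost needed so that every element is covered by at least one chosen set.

B4, B5 cover every element at cost 10 + 2 = 12.
Any cover uses at least 2 sets; among all covering selections none totals below 12.

12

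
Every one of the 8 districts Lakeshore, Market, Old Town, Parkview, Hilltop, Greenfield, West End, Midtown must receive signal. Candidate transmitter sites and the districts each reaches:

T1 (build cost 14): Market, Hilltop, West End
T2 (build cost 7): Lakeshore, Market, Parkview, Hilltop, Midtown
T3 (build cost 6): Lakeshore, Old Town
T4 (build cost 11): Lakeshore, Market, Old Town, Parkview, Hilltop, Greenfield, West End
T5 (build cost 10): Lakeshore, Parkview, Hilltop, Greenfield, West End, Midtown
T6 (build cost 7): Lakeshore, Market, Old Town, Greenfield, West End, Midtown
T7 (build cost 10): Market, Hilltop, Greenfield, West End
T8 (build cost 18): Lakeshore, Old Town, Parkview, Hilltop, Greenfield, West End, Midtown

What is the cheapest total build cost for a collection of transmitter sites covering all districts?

14

T2, T6 cover every district at build cost 7 + 7 = 14.
Any cover uses at least 2 transmitter sites; among all covering selections none totals below 14.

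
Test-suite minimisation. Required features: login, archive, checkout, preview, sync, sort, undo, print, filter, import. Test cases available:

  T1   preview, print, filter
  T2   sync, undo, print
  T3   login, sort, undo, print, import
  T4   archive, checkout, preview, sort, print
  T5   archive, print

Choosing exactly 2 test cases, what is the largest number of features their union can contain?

Choosing T3, T4 covers {login, archive, checkout, preview, sort, undo, print, import} — 8 features.
No choice of 2 test cases does better; here sync, filter are left uncovered.

8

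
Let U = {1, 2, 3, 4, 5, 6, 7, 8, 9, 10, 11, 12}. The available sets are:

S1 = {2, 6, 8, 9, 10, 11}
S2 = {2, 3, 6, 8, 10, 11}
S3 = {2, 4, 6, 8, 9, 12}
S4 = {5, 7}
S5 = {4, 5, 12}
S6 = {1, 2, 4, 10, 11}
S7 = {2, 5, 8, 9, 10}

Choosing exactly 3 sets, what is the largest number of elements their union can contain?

11

Choosing S2, S3, S4 covers {2, 3, 4, 5, 6, 7, 8, 9, 10, 11, 12} — 11 elements.
No choice of 3 sets does better; here 1 is left uncovered.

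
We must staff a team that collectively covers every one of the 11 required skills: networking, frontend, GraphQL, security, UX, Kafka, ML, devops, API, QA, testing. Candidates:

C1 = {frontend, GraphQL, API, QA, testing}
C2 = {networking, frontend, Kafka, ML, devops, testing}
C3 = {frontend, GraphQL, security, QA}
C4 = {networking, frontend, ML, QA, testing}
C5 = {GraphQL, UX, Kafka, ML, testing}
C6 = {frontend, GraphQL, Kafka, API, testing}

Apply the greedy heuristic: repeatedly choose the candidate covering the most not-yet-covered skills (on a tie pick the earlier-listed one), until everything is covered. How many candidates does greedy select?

4

Pick 1: C2 covers 6 new skills (networking, frontend, Kafka, ML, devops, testing).
Pick 2: C1 covers 3 new skills (GraphQL, API, QA).
Pick 3: C3 covers 1 new skills (security).
Pick 4: C5 covers 1 new skills (UX).
Greedy uses 4 candidates.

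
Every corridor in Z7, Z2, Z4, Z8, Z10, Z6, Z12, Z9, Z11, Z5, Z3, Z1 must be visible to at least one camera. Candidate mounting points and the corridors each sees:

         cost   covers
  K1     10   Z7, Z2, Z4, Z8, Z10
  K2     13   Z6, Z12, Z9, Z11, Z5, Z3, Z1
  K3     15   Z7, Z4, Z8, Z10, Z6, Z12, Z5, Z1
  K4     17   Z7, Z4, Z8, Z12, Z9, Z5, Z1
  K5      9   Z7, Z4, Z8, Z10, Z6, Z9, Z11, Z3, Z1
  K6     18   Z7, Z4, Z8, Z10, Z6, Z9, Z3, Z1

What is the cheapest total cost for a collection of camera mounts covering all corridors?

K1, K2 cover every corridor at cost 10 + 13 = 23.
Any cover uses at least 2 camera mounts; among all covering selections none totals below 23.
Greedy by coverage-per-cost would pick K5, K2, K1 for 32 — worse than the optimum 23.

23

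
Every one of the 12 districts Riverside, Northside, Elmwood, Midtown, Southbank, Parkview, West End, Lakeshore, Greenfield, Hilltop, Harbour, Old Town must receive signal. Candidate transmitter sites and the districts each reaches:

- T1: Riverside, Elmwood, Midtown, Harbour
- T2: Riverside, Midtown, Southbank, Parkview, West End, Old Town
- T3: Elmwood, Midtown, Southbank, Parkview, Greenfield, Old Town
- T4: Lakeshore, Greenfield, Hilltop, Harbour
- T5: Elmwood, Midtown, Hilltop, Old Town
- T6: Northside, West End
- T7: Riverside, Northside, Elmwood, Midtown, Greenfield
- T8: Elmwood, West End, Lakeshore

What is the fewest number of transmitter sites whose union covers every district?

T2, T4, T7 together cover {Riverside, Northside, Elmwood, Midtown, Southbank, Parkview, West End, Lakeshore, Greenfield, Hilltop, Harbour, Old Town} — every district.
No 2 of the 8 transmitter sites cover everything (all 28 pairs fall short), so 3 is minimum.

3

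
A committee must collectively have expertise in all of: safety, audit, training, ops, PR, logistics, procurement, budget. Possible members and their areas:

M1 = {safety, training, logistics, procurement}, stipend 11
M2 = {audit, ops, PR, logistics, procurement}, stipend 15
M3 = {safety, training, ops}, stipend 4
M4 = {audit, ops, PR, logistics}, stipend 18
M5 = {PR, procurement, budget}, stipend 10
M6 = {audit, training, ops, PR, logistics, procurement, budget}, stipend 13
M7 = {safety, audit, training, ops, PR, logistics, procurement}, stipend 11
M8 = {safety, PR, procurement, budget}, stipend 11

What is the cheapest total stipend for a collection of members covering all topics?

17

M3, M6 cover every topic at stipend 4 + 13 = 17.
Any cover uses at least 2 members; among all covering selections none totals below 17.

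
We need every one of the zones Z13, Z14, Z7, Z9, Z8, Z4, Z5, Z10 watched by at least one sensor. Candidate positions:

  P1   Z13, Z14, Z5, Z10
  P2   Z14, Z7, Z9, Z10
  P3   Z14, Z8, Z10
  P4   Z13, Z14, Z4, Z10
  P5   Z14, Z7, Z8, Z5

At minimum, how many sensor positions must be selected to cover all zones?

3

P2, P4, P5 together cover {Z13, Z14, Z7, Z9, Z8, Z4, Z5, Z10} — every zone.
No 2 of the 5 sensor positions cover everything (all 10 pairs fall short), so 3 is minimum.
Greedy (largest uncovered first) would take P1, P2, P3, P4 — 4 sensor positions — but 3 suffice.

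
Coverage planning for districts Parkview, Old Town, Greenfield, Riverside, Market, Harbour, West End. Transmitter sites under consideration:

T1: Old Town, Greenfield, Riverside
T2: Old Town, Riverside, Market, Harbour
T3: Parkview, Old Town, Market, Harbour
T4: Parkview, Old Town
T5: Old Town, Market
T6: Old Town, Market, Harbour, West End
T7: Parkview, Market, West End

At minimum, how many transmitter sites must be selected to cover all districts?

3

T1, T2, T7 together cover {Parkview, Old Town, Greenfield, Riverside, Market, Harbour, West End} — every district.
No 2 of the 7 transmitter sites cover everything (all 21 pairs fall short), so 3 is minimum.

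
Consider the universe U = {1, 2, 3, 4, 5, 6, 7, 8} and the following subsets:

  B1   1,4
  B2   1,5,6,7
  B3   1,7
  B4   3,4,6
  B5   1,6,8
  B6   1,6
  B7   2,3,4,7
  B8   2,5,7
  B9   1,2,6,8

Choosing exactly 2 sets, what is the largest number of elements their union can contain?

Choosing B2, B7 covers {1, 2, 3, 4, 5, 6, 7} — 7 elements.
No choice of 2 sets does better; here 8 is left uncovered.

7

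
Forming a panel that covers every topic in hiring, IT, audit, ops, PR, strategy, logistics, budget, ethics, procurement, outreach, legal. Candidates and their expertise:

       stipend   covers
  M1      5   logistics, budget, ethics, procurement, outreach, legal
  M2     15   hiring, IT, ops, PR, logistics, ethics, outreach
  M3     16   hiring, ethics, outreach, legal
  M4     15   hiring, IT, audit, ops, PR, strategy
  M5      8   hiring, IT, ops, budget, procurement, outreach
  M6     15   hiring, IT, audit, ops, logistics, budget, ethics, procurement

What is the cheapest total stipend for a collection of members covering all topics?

M1, M4 cover every topic at stipend 5 + 15 = 20.
Any cover uses at least 2 members; among all covering selections none totals below 20.

20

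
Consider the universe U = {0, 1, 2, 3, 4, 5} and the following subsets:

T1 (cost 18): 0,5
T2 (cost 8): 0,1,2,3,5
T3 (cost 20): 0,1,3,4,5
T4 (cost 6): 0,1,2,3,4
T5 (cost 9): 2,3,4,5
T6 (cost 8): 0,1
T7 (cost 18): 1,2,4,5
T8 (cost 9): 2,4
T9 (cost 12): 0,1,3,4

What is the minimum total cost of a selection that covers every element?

14

T2, T4 cover every element at cost 8 + 6 = 14.
Any cover uses at least 2 sets; among all covering selections none totals below 14.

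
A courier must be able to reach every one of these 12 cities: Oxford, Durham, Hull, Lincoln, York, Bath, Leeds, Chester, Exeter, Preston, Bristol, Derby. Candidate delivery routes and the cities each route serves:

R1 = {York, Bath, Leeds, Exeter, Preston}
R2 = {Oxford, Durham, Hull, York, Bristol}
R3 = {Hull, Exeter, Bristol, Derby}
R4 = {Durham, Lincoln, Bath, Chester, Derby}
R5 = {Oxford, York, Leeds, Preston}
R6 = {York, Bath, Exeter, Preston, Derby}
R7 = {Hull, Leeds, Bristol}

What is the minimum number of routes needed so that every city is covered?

3

R1, R2, R4 together cover {Oxford, Durham, Hull, Lincoln, York, Bath, Leeds, Chester, Exeter, Preston, Bristol, Derby} — every city.
No 2 of the 7 routes cover everything (all 21 pairs fall short), so 3 is minimum.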